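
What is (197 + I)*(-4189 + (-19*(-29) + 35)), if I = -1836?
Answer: 5905317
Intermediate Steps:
(197 + I)*(-4189 + (-19*(-29) + 35)) = (197 - 1836)*(-4189 + (-19*(-29) + 35)) = -1639*(-4189 + (551 + 35)) = -1639*(-4189 + 586) = -1639*(-3603) = 5905317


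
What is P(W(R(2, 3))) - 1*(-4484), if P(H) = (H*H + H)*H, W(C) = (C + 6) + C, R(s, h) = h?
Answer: 6356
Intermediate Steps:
W(C) = 6 + 2*C (W(C) = (6 + C) + C = 6 + 2*C)
P(H) = H*(H + H²) (P(H) = (H² + H)*H = (H + H²)*H = H*(H + H²))
P(W(R(2, 3))) - 1*(-4484) = (6 + 2*3)²*(1 + (6 + 2*3)) - 1*(-4484) = (6 + 6)²*(1 + (6 + 6)) + 4484 = 12²*(1 + 12) + 4484 = 144*13 + 4484 = 1872 + 4484 = 6356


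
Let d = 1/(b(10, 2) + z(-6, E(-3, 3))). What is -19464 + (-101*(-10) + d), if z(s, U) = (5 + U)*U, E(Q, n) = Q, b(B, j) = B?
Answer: -73815/4 ≈ -18454.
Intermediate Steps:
z(s, U) = U*(5 + U)
d = ¼ (d = 1/(10 - 3*(5 - 3)) = 1/(10 - 3*2) = 1/(10 - 6) = 1/4 = ¼ ≈ 0.25000)
-19464 + (-101*(-10) + d) = -19464 + (-101*(-10) + ¼) = -19464 + (1010 + ¼) = -19464 + 4041/4 = -73815/4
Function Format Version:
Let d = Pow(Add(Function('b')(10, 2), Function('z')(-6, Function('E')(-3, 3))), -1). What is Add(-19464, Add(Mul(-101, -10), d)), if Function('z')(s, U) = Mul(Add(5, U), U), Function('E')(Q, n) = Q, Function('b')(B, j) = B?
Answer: Rational(-73815, 4) ≈ -18454.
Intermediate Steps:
Function('z')(s, U) = Mul(U, Add(5, U))
d = Rational(1, 4) (d = Pow(Add(10, Mul(-3, Add(5, -3))), -1) = Pow(Add(10, Mul(-3, 2)), -1) = Pow(Add(10, -6), -1) = Pow(4, -1) = Rational(1, 4) ≈ 0.25000)
Add(-19464, Add(Mul(-101, -10), d)) = Add(-19464, Add(Mul(-101, -10), Rational(1, 4))) = Add(-19464, Add(1010, Rational(1, 4))) = Add(-19464, Rational(4041, 4)) = Rational(-73815, 4)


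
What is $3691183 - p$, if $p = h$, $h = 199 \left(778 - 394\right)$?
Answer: $3614767$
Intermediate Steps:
$h = 76416$ ($h = 199 \cdot 384 = 76416$)
$p = 76416$
$3691183 - p = 3691183 - 76416 = 3614767$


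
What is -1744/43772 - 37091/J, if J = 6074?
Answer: -408535077/66467782 ≈ -6.1464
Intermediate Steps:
-1744/43772 - 37091/J = -1744/43772 - 37091/6074 = -1744*1/43772 - 37091*1/6074 = -436/10943 - 37091/6074 = -408535077/66467782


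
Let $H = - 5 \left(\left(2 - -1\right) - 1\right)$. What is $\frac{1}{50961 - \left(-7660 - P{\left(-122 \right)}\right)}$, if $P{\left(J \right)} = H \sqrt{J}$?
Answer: $\frac{961}{56334981} + \frac{10 i \sqrt{122}}{3436433841} \approx 1.7059 \cdot 10^{-5} + 3.2142 \cdot 10^{-8} i$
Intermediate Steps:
$H = -10$ ($H = - 5 \left(\left(2 + 1\right) - 1\right) = - 5 \left(3 - 1\right) = \left(-5\right) 2 = -10$)
$P{\left(J \right)} = - 10 \sqrt{J}$
$\frac{1}{50961 - \left(-7660 - P{\left(-122 \right)}\right)} = \frac{1}{50961 - \left(-7660 + 10 i \sqrt{122}\right)} = \frac{1}{50961 + \left(7660 - 10 i \sqrt{122}\right)} = \frac{1}{58621 - 10 i \sqrt{122}}$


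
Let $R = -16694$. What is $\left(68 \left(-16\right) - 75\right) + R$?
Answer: $-17857$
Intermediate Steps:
$\left(68 \left(-16\right) - 75\right) + R = \left(68 \left(-16\right) - 75\right) - 16694 = \left(-1088 - 75\right) - 16694 = -1163 - 16694 = -17857$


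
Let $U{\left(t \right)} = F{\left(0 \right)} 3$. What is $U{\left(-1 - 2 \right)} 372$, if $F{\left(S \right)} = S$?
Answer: $0$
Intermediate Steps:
$U{\left(t \right)} = 0$ ($U{\left(t \right)} = 0 \cdot 3 = 0$)
$U{\left(-1 - 2 \right)} 372 = 0 \cdot 372 = 0$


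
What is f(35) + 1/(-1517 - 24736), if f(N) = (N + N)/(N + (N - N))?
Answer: 52505/26253 ≈ 2.0000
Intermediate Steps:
f(N) = 2 (f(N) = (2*N)/(N + 0) = (2*N)/N = 2)
f(35) + 1/(-1517 - 24736) = 2 + 1/(-1517 - 24736) = 2 + 1/(-26253) = 2 - 1/26253 = 52505/26253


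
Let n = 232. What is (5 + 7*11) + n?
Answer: 314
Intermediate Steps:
(5 + 7*11) + n = (5 + 7*11) + 232 = (5 + 77) + 232 = 82 + 232 = 314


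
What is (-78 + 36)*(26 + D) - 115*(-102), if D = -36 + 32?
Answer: 10806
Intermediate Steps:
D = -4
(-78 + 36)*(26 + D) - 115*(-102) = (-78 + 36)*(26 - 4) - 115*(-102) = -42*22 + 11730 = -924 + 11730 = 10806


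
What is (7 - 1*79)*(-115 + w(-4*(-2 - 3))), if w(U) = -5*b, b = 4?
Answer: 9720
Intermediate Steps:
w(U) = -20 (w(U) = -5*4 = -20)
(7 - 1*79)*(-115 + w(-4*(-2 - 3))) = (7 - 1*79)*(-115 - 20) = (7 - 79)*(-135) = -72*(-135) = 9720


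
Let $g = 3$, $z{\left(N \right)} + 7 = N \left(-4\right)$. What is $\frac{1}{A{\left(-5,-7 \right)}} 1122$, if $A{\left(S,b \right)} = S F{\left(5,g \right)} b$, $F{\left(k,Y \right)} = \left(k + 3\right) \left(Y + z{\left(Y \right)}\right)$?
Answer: $- \frac{561}{2240} \approx -0.25045$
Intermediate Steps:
$z{\left(N \right)} = -7 - 4 N$ ($z{\left(N \right)} = -7 + N \left(-4\right) = -7 - 4 N$)
$F{\left(k,Y \right)} = \left(-7 - 3 Y\right) \left(3 + k\right)$ ($F{\left(k,Y \right)} = \left(k + 3\right) \left(Y - \left(7 + 4 Y\right)\right) = \left(3 + k\right) \left(-7 - 3 Y\right) = \left(-7 - 3 Y\right) \left(3 + k\right)$)
$A{\left(S,b \right)} = - 128 S b$ ($A{\left(S,b \right)} = S \left(-21 - 27 + 3 \cdot 5 - 5 \left(7 + 4 \cdot 3\right)\right) b = S \left(-21 - 27 + 15 - 5 \left(7 + 12\right)\right) b = S \left(-21 - 27 + 15 - 5 \cdot 19\right) b = S \left(-21 - 27 + 15 - 95\right) b = S \left(-128\right) b = - 128 S b$)
$\frac{1}{A{\left(-5,-7 \right)}} 1122 = \frac{1}{\left(-128\right) \left(-5\right) \left(-7\right)} 1122 = \frac{1}{-4480} \cdot 1122 = \left(- \frac{1}{4480}\right) 1122 = - \frac{561}{2240}$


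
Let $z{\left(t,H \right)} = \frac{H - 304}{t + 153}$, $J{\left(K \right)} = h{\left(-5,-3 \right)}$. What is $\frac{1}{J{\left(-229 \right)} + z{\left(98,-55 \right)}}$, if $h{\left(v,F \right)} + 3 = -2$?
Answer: $- \frac{251}{1614} \approx -0.15551$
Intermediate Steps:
$h{\left(v,F \right)} = -5$ ($h{\left(v,F \right)} = -3 - 2 = -5$)
$J{\left(K \right)} = -5$
$z{\left(t,H \right)} = \frac{-304 + H}{153 + t}$
$\frac{1}{J{\left(-229 \right)} + z{\left(98,-55 \right)}} = \frac{1}{-5 + \frac{-304 - 55}{153 + 98}} = \frac{1}{-5 + \frac{1}{251} \left(-359\right)} = \frac{1}{-5 - \frac{359}{251}} = \frac{1}{- \frac{1614}{251}} = - \frac{251}{1614}$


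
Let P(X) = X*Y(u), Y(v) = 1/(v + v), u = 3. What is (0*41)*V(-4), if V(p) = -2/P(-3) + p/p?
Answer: 0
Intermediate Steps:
Y(v) = 1/(2*v)
P(X) = X/6 (P(X) = X*((½)/3) = X*((½)*(⅓)) = X*(⅙) = X/6)
V(p) = 5 (V(p) = -2/((⅙)*(-3)) + p/p = -2/(-½) + 1 = -2*(-2) + 1 = 4 + 1 = 5)
(0*41)*V(-4) = (0*41)*5 = 0*5 = 0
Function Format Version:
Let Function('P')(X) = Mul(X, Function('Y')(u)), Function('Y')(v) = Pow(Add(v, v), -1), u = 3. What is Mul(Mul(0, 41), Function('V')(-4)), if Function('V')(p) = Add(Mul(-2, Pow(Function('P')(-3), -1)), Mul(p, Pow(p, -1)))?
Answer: 0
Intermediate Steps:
Function('Y')(v) = Mul(Rational(1, 2), Pow(v, -1)) (Function('Y')(v) = Pow(Mul(2, v), -1) = Mul(Rational(1, 2), Pow(v, -1)))
Function('P')(X) = Mul(Rational(1, 6), X) (Function('P')(X) = Mul(X, Mul(Rational(1, 2), Pow(3, -1))) = Mul(X, Mul(Rational(1, 2), Rational(1, 3))) = Mul(X, Rational(1, 6)) = Mul(Rational(1, 6), X))
Function('V')(p) = 5 (Function('V')(p) = Add(Mul(-2, Pow(Mul(Rational(1, 6), -3), -1)), Mul(p, Pow(p, -1))) = Add(Mul(-2, Pow(Rational(-1, 2), -1)), 1) = Add(Mul(-2, -2), 1) = Add(4, 1) = 5)
Mul(Mul(0, 41), Function('V')(-4)) = Mul(Mul(0, 41), 5) = Mul(0, 5) = 0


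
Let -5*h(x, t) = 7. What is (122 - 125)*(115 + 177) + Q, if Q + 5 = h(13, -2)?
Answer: -4412/5 ≈ -882.40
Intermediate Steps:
h(x, t) = -7/5 (h(x, t) = -⅕*7 = -7/5)
Q = -32/5 (Q = -5 - 7/5 = -32/5 ≈ -6.4000)
(122 - 125)*(115 + 177) + Q = (122 - 125)*(115 + 177) - 32/5 = -3*292 - 32/5 = -876 - 32/5 = -4412/5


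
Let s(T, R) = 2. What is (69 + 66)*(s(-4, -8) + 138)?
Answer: 18900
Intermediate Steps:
(69 + 66)*(s(-4, -8) + 138) = (69 + 66)*(2 + 138) = 135*140 = 18900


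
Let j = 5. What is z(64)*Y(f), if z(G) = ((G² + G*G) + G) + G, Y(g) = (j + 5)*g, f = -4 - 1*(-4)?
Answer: 0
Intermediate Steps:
f = 0 (f = -4 + 4 = 0)
Y(g) = 10*g (Y(g) = (5 + 5)*g = 10*g)
z(G) = 2*G + 2*G² (z(G) = ((G² + G²) + G) + G = (2*G² + G) + G = (G + 2*G²) + G = 2*G + 2*G²)
z(64)*Y(f) = (2*64*(1 + 64))*(10*0) = (2*64*65)*0 = 8320*0 = 0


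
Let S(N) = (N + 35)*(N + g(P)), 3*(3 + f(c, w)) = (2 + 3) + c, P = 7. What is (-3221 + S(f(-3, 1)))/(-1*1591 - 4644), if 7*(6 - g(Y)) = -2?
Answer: 27827/56115 ≈ 0.49589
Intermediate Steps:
g(Y) = 44/7 (g(Y) = 6 - 1/7*(-2) = 6 + 2/7 = 44/7)
f(c, w) = -4/3 + c/3 (f(c, w) = -3 + ((2 + 3) + c)/3 = -3 + (5 + c)/3 = -3 + (5/3 + c/3) = -4/3 + c/3)
S(N) = (35 + N)*(44/7 + N) (S(N) = (N + 35)*(N + 44/7) = (35 + N)*(44/7 + N))
(-3221 + S(f(-3, 1)))/(-1*1591 - 4644) = (-3221 + (220 + (-4/3 + (1/3)*(-3))**2 + 289*(-4/3 + (1/3)*(-3))/7))/(-1*1591 - 4644) = (-3221 + (220 + (-4/3 - 1)**2 + 289*(-4/3 - 1)/7))/(-1591 - 4644) = (-3221 + (220 + (-7/3)**2 + (289/7)*(-7/3)))/(-6235) = (-3221 + (220 + 49/9 - 289/3))*(-1/6235) = (-3221 + 1162/9)*(-1/6235) = -27827/9*(-1/6235) = 27827/56115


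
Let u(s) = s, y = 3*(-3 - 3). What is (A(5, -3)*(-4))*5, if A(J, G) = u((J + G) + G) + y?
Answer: 380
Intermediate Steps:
y = -18 (y = 3*(-6) = -18)
A(J, G) = -18 + J + 2*G (A(J, G) = ((J + G) + G) - 18 = ((G + J) + G) - 18 = (J + 2*G) - 18 = -18 + J + 2*G)
(A(5, -3)*(-4))*5 = ((-18 + 5 + 2*(-3))*(-4))*5 = ((-18 + 5 - 6)*(-4))*5 = -19*(-4)*5 = 76*5 = 380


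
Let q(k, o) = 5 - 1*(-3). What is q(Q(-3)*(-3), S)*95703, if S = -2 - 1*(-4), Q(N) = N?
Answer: 765624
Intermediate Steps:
S = 2 (S = -2 + 4 = 2)
q(k, o) = 8 (q(k, o) = 5 + 3 = 8)
q(Q(-3)*(-3), S)*95703 = 8*95703 = 765624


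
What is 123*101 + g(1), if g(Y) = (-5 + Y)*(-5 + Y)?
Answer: 12439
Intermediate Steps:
g(Y) = (-5 + Y)²
123*101 + g(1) = 123*101 + (-5 + 1)² = 12423 + (-4)² = 12423 + 16 = 12439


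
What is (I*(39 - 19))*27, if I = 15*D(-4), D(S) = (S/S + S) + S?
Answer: -56700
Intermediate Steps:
D(S) = 1 + 2*S (D(S) = (1 + S) + S = 1 + 2*S)
I = -105 (I = 15*(1 + 2*(-4)) = 15*(1 - 8) = 15*(-7) = -105)
(I*(39 - 19))*27 = -105*(39 - 19)*27 = -105*20*27 = -2100*27 = -56700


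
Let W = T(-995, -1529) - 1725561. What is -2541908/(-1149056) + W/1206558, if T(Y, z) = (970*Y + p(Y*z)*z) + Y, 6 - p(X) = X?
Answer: 334105271752363/173300338656 ≈ 1927.9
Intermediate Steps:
p(X) = 6 - X
T(Y, z) = 971*Y + z*(6 - Y*z) (T(Y, z) = (970*Y + (6 - Y*z)*z) + Y = (970*Y + z*(6 - Y*z)) + Y = 971*Y + z*(6 - Y*z))
W = 2323450915 (W = (971*(-995) - 1*(-1529)*(-6 - 995*(-1529))) - 1725561 = (-966145 - 1*(-1529)*(-6 + 1521355)) - 1725561 = (-966145 - 1*(-1529)*1521349) - 1725561 = (-966145 + 2326142621) - 1725561 = 2325176476 - 1725561 = 2323450915)
-2541908/(-1149056) + W/1206558 = -2541908/(-1149056) + 2323450915/1206558 = -2541908*(-1/1149056) + 2323450915*(1/1206558) = 635477/287264 + 2323450915/1206558 = 334105271752363/173300338656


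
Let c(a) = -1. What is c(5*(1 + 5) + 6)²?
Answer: 1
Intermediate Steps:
c(5*(1 + 5) + 6)² = (-1)² = 1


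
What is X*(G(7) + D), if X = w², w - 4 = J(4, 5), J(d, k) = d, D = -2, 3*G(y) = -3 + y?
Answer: -128/3 ≈ -42.667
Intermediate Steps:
G(y) = -1 + y/3 (G(y) = (-3 + y)/3 = -1 + y/3)
w = 8 (w = 4 + 4 = 8)
X = 64 (X = 8² = 64)
X*(G(7) + D) = 64*((-1 + (⅓)*7) - 2) = 64*((-1 + 7/3) - 2) = 64*(4/3 - 2) = 64*(-⅔) = -128/3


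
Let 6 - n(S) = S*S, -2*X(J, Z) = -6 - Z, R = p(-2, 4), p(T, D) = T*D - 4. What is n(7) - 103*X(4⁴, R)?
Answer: 266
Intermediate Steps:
p(T, D) = -4 + D*T (p(T, D) = D*T - 4 = -4 + D*T)
R = -12 (R = -4 + 4*(-2) = -4 - 8 = -12)
X(J, Z) = 3 + Z/2 (X(J, Z) = -(-6 - Z)/2 = 3 + Z/2)
n(S) = 6 - S² (n(S) = 6 - S*S = 6 - S²)
n(7) - 103*X(4⁴, R) = (6 - 1*7²) - 103*(3 + (½)*(-12)) = (6 - 1*49) - 103*(3 - 6) = (6 - 49) - 103*(-3) = -43 + 309 = 266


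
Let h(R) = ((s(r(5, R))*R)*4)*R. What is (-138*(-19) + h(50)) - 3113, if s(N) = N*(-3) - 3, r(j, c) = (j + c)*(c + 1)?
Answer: -84180491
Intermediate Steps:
r(j, c) = (1 + c)*(c + j) (r(j, c) = (c + j)*(1 + c) = (1 + c)*(c + j))
s(N) = -3 - 3*N (s(N) = -3*N - 3 = -3 - 3*N)
h(R) = 4*R²*(-18 - 18*R - 3*R²) (h(R) = (((-3 - 3*(R + 5 + R² + R*5))*R)*4)*R = (((-3 - 3*(R + 5 + R² + 5*R))*R)*4)*R = (((-3 - 3*(5 + R² + 6*R))*R)*4)*R = (((-3 + (-15 - 18*R - 3*R²))*R)*4)*R = (((-18 - 18*R - 3*R²)*R)*4)*R = ((R*(-18 - 18*R - 3*R²))*4)*R = (4*R*(-18 - 18*R - 3*R²))*R = 4*R²*(-18 - 18*R - 3*R²))
(-138*(-19) + h(50)) - 3113 = (-138*(-19) + 12*50²*(-6 - 1*50² - 6*50)) - 3113 = (2622 + 12*2500*(-6 - 1*2500 - 300)) - 3113 = (2622 + 12*2500*(-6 - 2500 - 300)) - 3113 = (2622 + 12*2500*(-2806)) - 3113 = (2622 - 84180000) - 3113 = -84177378 - 3113 = -84180491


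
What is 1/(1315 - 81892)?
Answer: -1/80577 ≈ -1.2410e-5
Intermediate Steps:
1/(1315 - 81892) = 1/(-80577) = -1/80577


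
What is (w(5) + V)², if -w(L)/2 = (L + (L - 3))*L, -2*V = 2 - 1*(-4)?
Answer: 5329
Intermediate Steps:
V = -3 (V = -(2 - 1*(-4))/2 = -(2 + 4)/2 = -½*6 = -3)
w(L) = -2*L*(-3 + 2*L) (w(L) = -2*(L + (L - 3))*L = -2*(L + (-3 + L))*L = -2*(-3 + 2*L)*L = -2*L*(-3 + 2*L))
(w(5) + V)² = (2*5*(3 - 2*5) - 3)² = (2*5*(3 - 10) - 3)² = (2*5*(-7) - 3)² = (-70 - 3)² = (-73)² = 5329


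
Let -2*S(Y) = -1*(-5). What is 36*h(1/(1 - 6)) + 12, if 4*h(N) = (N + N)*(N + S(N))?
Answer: 543/25 ≈ 21.720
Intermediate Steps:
S(Y) = -5/2 (S(Y) = -(-1)*(-5)/2 = -½*5 = -5/2)
h(N) = N*(-5/2 + N)/2 (h(N) = ((N + N)*(N - 5/2))/4 = ((2*N)*(-5/2 + N))/4 = (2*N*(-5/2 + N))/4 = N*(-5/2 + N)/2)
36*h(1/(1 - 6)) + 12 = 36*((-5 + 2/(1 - 6))/(4*(1 - 6))) + 12 = 36*((¼)*(-5 + 2/(-5))/(-5)) + 12 = 36*((¼)*(-⅕)*(-5 + 2*(-⅕))) + 12 = 36*((¼)*(-⅕)*(-5 - ⅖)) + 12 = 36*((¼)*(-⅕)*(-27/5)) + 12 = 36*(27/100) + 12 = 243/25 + 12 = 543/25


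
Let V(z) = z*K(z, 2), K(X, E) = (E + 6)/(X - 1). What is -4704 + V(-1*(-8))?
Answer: -32864/7 ≈ -4694.9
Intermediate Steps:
K(X, E) = (6 + E)/(-1 + X)
V(z) = 8*z/(-1 + z) (V(z) = z*((6 + 2)/(-1 + z)) = z*(8/(-1 + z)) = 8*z/(-1 + z))
-4704 + V(-1*(-8)) = -4704 + 8*(-1*(-8))/(-1 - 1*(-8)) = -4704 + 8*8/(-1 + 8) = -4704 + 8*8/7 = -4704 + 8*8*(⅐) = -4704 + 64/7 = -32864/7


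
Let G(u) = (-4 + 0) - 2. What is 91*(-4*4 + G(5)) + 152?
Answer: -1850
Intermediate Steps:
G(u) = -6 (G(u) = -4 - 2 = -6)
91*(-4*4 + G(5)) + 152 = 91*(-4*4 - 6) + 152 = 91*(-16 - 6) + 152 = 91*(-22) + 152 = -2002 + 152 = -1850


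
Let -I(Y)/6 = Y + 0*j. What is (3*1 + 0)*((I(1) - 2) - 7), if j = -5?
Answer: -45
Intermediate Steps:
I(Y) = -6*Y (I(Y) = -6*(Y + 0*(-5)) = -6*(Y + 0) = -6*Y)
(3*1 + 0)*((I(1) - 2) - 7) = (3*1 + 0)*((-6*1 - 2) - 7) = (3 + 0)*((-6 - 2) - 7) = 3*(-8 - 7) = 3*(-15) = -45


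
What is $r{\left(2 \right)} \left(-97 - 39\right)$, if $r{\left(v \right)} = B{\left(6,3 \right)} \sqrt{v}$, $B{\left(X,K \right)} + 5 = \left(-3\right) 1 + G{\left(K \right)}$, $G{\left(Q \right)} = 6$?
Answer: $272 \sqrt{2} \approx 384.67$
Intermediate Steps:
$B{\left(X,K \right)} = -2$ ($B{\left(X,K \right)} = -5 + \left(\left(-3\right) 1 + 6\right) = -5 + \left(-3 + 6\right) = -5 + 3 = -2$)
$r{\left(v \right)} = - 2 \sqrt{v}$
$r{\left(2 \right)} \left(-97 - 39\right) = - 2 \sqrt{2} \left(-97 - 39\right) = - 2 \sqrt{2} \left(-136\right) = 272 \sqrt{2}$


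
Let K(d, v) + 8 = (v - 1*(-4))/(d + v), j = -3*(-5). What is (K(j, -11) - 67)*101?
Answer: -31007/4 ≈ -7751.8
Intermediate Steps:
j = 15
K(d, v) = -8 + (4 + v)/(d + v) (K(d, v) = -8 + (v - 1*(-4))/(d + v) = -8 + (v + 4)/(d + v) = -8 + (4 + v)/(d + v))
(K(j, -11) - 67)*101 = ((4 - 8*15 - 7*(-11))/(15 - 11) - 67)*101 = ((4 - 120 + 77)/4 - 67)*101 = ((¼)*(-39) - 67)*101 = (-39/4 - 67)*101 = -307/4*101 = -31007/4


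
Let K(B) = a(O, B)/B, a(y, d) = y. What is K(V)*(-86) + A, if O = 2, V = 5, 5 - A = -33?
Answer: 18/5 ≈ 3.6000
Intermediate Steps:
A = 38 (A = 5 - 1*(-33) = 5 + 33 = 38)
K(B) = 2/B
K(V)*(-86) + A = (2/5)*(-86) + 38 = (2*(⅕))*(-86) + 38 = (⅖)*(-86) + 38 = -172/5 + 38 = 18/5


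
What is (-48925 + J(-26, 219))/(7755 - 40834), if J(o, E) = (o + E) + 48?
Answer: 48684/33079 ≈ 1.4718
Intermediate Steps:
J(o, E) = 48 + E + o (J(o, E) = (E + o) + 48 = 48 + E + o)
(-48925 + J(-26, 219))/(7755 - 40834) = (-48925 + (48 + 219 - 26))/(7755 - 40834) = (-48925 + 241)/(-33079) = -48684*(-1/33079) = 48684/33079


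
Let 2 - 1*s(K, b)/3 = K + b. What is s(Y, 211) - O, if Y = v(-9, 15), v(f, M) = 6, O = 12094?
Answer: -12739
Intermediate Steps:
Y = 6
s(K, b) = 6 - 3*K - 3*b (s(K, b) = 6 - 3*(K + b) = 6 + (-3*K - 3*b) = 6 - 3*K - 3*b)
s(Y, 211) - O = (6 - 3*6 - 3*211) - 1*12094 = (6 - 18 - 633) - 12094 = -645 - 12094 = -12739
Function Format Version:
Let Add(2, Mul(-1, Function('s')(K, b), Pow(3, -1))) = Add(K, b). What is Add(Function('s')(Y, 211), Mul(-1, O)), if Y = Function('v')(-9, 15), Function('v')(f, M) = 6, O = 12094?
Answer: -12739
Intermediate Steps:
Y = 6
Function('s')(K, b) = Add(6, Mul(-3, K), Mul(-3, b)) (Function('s')(K, b) = Add(6, Mul(-3, Add(K, b))) = Add(6, Add(Mul(-3, K), Mul(-3, b))) = Add(6, Mul(-3, K), Mul(-3, b)))
Add(Function('s')(Y, 211), Mul(-1, O)) = Add(Add(6, Mul(-3, 6), Mul(-3, 211)), Mul(-1, 12094)) = Add(Add(6, -18, -633), -12094) = Add(-645, -12094) = -12739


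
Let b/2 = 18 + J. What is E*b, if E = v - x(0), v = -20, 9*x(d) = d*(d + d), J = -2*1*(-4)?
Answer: -1040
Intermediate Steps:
J = 8 (J = -2*(-4) = 8)
x(d) = 2*d²/9 (x(d) = (d*(d + d))/9 = (d*(2*d))/9 = (2*d²)/9 = 2*d²/9)
b = 52 (b = 2*(18 + 8) = 2*26 = 52)
E = -20 (E = -20 - 2*0²/9 = -20 - 2*0/9 = -20 - 1*0 = -20 + 0 = -20)
E*b = -20*52 = -1040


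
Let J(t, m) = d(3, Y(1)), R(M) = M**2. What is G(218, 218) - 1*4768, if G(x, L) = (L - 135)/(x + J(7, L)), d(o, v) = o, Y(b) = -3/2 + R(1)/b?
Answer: -1053645/221 ≈ -4767.6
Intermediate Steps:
Y(b) = -3/2 + 1/b (Y(b) = -3/2 + 1**2/b = -3*1/2 + 1/b = -3/2 + 1/b)
J(t, m) = 3
G(x, L) = (-135 + L)/(3 + x) (G(x, L) = (L - 135)/(x + 3) = (-135 + L)/(3 + x))
G(218, 218) - 1*4768 = (-135 + 218)/(3 + 218) - 1*4768 = 83/221 - 4768 = -1053645/221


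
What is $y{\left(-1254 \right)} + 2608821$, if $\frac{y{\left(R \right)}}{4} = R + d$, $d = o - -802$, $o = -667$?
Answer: $2604345$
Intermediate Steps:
$d = 135$ ($d = -667 - -802 = -667 + 802 = 135$)
$y{\left(R \right)} = 540 + 4 R$ ($y{\left(R \right)} = 4 \left(R + 135\right) = 4 \left(135 + R\right) = 540 + 4 R$)
$y{\left(-1254 \right)} + 2608821 = \left(540 + 4 \left(-1254\right)\right) + 2608821 = \left(540 - 5016\right) + 2608821 = -4476 + 2608821 = 2604345$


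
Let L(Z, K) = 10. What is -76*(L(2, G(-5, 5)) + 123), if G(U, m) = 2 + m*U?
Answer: -10108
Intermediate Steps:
G(U, m) = 2 + U*m
-76*(L(2, G(-5, 5)) + 123) = -76*(10 + 123) = -76*133 = -10108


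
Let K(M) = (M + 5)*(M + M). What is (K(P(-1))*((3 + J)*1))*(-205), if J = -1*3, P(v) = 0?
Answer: 0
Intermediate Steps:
J = -3
K(M) = 2*M*(5 + M) (K(M) = (5 + M)*(2*M) = 2*M*(5 + M))
(K(P(-1))*((3 + J)*1))*(-205) = ((2*0*(5 + 0))*((3 - 3)*1))*(-205) = ((2*0*5)*(0*1))*(-205) = (0*0)*(-205) = 0*(-205) = 0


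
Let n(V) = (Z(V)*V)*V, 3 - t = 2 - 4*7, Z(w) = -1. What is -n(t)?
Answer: 841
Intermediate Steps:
t = 29 (t = 3 - (2 - 4*7) = 3 - (2 - 28) = 3 - 1*(-26) = 3 + 26 = 29)
n(V) = -V² (n(V) = (-V)*V = -V²)
-n(t) = -(-1)*29² = -(-1)*841 = -1*(-841) = 841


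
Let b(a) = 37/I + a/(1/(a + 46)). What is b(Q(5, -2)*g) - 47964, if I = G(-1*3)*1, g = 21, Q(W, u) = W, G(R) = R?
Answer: -96364/3 ≈ -32121.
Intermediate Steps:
I = -3 (I = -1*3*1 = -3*1 = -3)
b(a) = -37/3 + a*(46 + a) (b(a) = 37/(-3) + a/(1/(a + 46)) = 37*(-⅓) + a/(1/(46 + a)) = -37/3 + a*(46 + a))
b(Q(5, -2)*g) - 47964 = (-37/3 + (5*21)*(46 + 5*21)) - 47964 = (-37/3 + 105*(46 + 105)) - 47964 = (-37/3 + 105*151) - 47964 = (-37/3 + 15855) - 47964 = 47528/3 - 47964 = -96364/3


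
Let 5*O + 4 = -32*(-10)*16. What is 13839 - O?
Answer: 64079/5 ≈ 12816.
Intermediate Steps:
O = 5116/5 (O = -⅘ + (-32*(-10)*16)/5 = -⅘ + (320*16)/5 = -⅘ + (⅕)*5120 = -⅘ + 1024 = 5116/5 ≈ 1023.2)
13839 - O = 13839 - 1*5116/5 = 13839 - 5116/5 = 64079/5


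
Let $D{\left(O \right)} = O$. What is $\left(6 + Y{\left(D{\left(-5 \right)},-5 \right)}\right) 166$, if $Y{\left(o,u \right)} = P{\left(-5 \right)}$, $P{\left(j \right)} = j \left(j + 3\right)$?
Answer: $2656$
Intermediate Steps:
$P{\left(j \right)} = j \left(3 + j\right)$
$Y{\left(o,u \right)} = 10$ ($Y{\left(o,u \right)} = - 5 \left(3 - 5\right) = \left(-5\right) \left(-2\right) = 10$)
$\left(6 + Y{\left(D{\left(-5 \right)},-5 \right)}\right) 166 = \left(6 + 10\right) 166 = 16 \cdot 166 = 2656$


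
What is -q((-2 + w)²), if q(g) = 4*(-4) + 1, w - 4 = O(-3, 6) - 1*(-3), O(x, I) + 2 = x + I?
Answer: 15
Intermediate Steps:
O(x, I) = -2 + I + x (O(x, I) = -2 + (x + I) = -2 + (I + x) = -2 + I + x)
w = 8 (w = 4 + ((-2 + 6 - 3) - 1*(-3)) = 4 + (1 + 3) = 4 + 4 = 8)
q(g) = -15 (q(g) = -16 + 1 = -15)
-q((-2 + w)²) = -1*(-15) = 15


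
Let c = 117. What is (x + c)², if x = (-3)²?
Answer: 15876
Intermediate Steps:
x = 9
(x + c)² = (9 + 117)² = 126² = 15876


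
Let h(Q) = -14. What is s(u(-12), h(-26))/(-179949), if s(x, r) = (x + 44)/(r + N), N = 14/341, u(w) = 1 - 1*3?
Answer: 31/1854020 ≈ 1.6720e-5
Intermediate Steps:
u(w) = -2 (u(w) = 1 - 3 = -2)
N = 14/341 (N = 14*(1/341) = 14/341 ≈ 0.041056)
s(x, r) = (44 + x)/(14/341 + r) (s(x, r) = (x + 44)/(r + 14/341) = (44 + x)/(14/341 + r))
s(u(-12), h(-26))/(-179949) = (341*(44 - 2)/(14 + 341*(-14)))/(-179949) = (341*42/(14 - 4774))*(-1/179949) = (341*42/(-4760))*(-1/179949) = (341*(-1/4760)*42)*(-1/179949) = -1023/340*(-1/179949) = 31/1854020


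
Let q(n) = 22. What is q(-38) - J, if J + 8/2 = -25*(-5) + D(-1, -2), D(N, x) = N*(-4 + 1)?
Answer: -102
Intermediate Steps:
D(N, x) = -3*N (D(N, x) = N*(-3) = -3*N)
J = 124 (J = -4 + (-25*(-5) - 3*(-1)) = -4 + (125 + 3) = -4 + 128 = 124)
q(-38) - J = 22 - 1*124 = 22 - 124 = -102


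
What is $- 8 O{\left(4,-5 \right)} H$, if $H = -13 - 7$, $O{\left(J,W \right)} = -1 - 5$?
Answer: $-960$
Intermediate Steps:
$O{\left(J,W \right)} = -6$
$H = -20$
$- 8 O{\left(4,-5 \right)} H = \left(-8\right) \left(-6\right) \left(-20\right) = 48 \left(-20\right) = -960$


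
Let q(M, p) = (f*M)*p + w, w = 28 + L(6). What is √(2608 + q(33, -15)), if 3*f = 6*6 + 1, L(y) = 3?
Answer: I*√3466 ≈ 58.873*I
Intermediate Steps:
w = 31 (w = 28 + 3 = 31)
f = 37/3 (f = (6*6 + 1)/3 = (36 + 1)/3 = (⅓)*37 = 37/3 ≈ 12.333)
q(M, p) = 31 + 37*M*p/3 (q(M, p) = (37*M/3)*p + 31 = 37*M*p/3 + 31 = 31 + 37*M*p/3)
√(2608 + q(33, -15)) = √(2608 + (31 + (37/3)*33*(-15))) = √(2608 + (31 - 6105)) = √(2608 - 6074) = √(-3466) = I*√3466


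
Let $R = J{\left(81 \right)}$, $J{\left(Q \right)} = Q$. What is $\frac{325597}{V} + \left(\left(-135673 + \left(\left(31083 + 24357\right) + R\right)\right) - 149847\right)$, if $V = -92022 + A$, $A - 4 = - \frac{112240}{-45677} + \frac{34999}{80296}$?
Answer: $- \frac{77621717448628745331}{337482003238693} \approx -2.3 \cdot 10^{5}$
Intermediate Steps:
$R = 81$
$A = \frac{25281793931}{3667680392}$ ($A = 4 + \left(- \frac{112240}{-45677} + \frac{34999}{80296}\right) = 4 + \left(\left(-112240\right) \left(- \frac{1}{45677}\right) + 34999 \cdot \frac{1}{80296}\right) = 4 + \left(\frac{112240}{45677} + \frac{34999}{80296}\right) = 4 + \frac{10611072363}{3667680392} = \frac{25281793931}{3667680392} \approx 6.8931$)
$V = - \frac{337482003238693}{3667680392}$ ($V = -92022 + \frac{25281793931}{3667680392} = - \frac{337482003238693}{3667680392} \approx -92015.0$)
$\frac{325597}{V} + \left(\left(-135673 + \left(\left(31083 + 24357\right) + R\right)\right) - 149847\right) = \frac{325597}{- \frac{337482003238693}{3667680392}} + \left(\left(-135673 + \left(\left(31083 + 24357\right) + 81\right)\right) - 149847\right) = 325597 \left(- \frac{3667680392}{337482003238693}\right) + \left(\left(-135673 + \left(55440 + 81\right)\right) - 149847\right) = - \frac{1194185732594024}{337482003238693} + \left(\left(-135673 + 55521\right) - 149847\right) = - \frac{1194185732594024}{337482003238693} - 229999 = - \frac{77621717448628745331}{337482003238693}$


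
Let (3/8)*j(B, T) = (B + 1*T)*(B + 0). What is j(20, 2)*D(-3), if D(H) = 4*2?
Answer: 28160/3 ≈ 9386.7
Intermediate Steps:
D(H) = 8
j(B, T) = 8*B*(B + T)/3 (j(B, T) = 8*((B + 1*T)*(B + 0))/3 = 8*((B + T)*B)/3 = 8*(B*(B + T))/3 = 8*B*(B + T)/3)
j(20, 2)*D(-3) = ((8/3)*20*(20 + 2))*8 = ((8/3)*20*22)*8 = (3520/3)*8 = 28160/3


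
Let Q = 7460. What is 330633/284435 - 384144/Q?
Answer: -5339873823/106094255 ≈ -50.331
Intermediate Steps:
330633/284435 - 384144/Q = 330633/284435 - 384144/7460 = 330633*(1/284435) - 384144*1/7460 = 330633/284435 - 96036/1865 = -5339873823/106094255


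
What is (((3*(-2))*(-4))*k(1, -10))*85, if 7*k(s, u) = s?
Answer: 2040/7 ≈ 291.43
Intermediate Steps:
k(s, u) = s/7
(((3*(-2))*(-4))*k(1, -10))*85 = (((3*(-2))*(-4))*((⅐)*1))*85 = (-6*(-4)*(⅐))*85 = (24*(⅐))*85 = (24/7)*85 = 2040/7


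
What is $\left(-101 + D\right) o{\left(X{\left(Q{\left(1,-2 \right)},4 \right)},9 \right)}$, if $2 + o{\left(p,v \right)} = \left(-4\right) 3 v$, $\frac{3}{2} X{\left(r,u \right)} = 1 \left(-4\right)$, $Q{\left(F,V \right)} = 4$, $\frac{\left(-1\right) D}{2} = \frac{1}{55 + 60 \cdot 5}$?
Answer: $\frac{788854}{71} \approx 11111.0$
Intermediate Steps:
$D = - \frac{2}{355}$ ($D = - \frac{2}{55 + 60 \cdot 5} = - \frac{2}{55 + 300} = - \frac{2}{355} \approx -0.0056338$)
$X{\left(r,u \right)} = - \frac{8}{3}$ ($X{\left(r,u \right)} = \frac{2 \cdot 1 \left(-4\right)}{3} = \frac{2}{3} \left(-4\right) = - \frac{8}{3}$)
$o{\left(p,v \right)} = -2 - 12 v$ ($o{\left(p,v \right)} = -2 + \left(-4\right) 3 v = -2 - 12 v$)
$\left(-101 + D\right) o{\left(X{\left(Q{\left(1,-2 \right)},4 \right)},9 \right)} = \left(-101 - \frac{2}{355}\right) \left(-2 - 108\right) = - \frac{35857 \left(-2 - 108\right)}{355} = \left(- \frac{35857}{355}\right) \left(-110\right) = \frac{788854}{71}$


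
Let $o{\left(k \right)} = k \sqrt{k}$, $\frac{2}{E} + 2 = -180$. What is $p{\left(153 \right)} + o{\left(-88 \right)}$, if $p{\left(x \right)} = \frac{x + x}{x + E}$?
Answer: $\frac{13923}{6961} - 176 i \sqrt{22} \approx 2.0001 - 825.51 i$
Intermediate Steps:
$E = - \frac{1}{91}$ ($E = \frac{2}{-2 - 180} = \frac{2}{-182} = 2 \left(- \frac{1}{182}\right) = - \frac{1}{91} \approx -0.010989$)
$o{\left(k \right)} = k^{\frac{3}{2}}$
$p{\left(x \right)} = \frac{2 x}{- \frac{1}{91} + x}$ ($p{\left(x \right)} = \frac{x + x}{x - \frac{1}{91}} = \frac{2 x}{- \frac{1}{91} + x}$)
$p{\left(153 \right)} + o{\left(-88 \right)} = 182 \cdot 153 \frac{1}{-1 + 91 \cdot 153} + \left(-88\right)^{\frac{3}{2}} = 182 \cdot 153 \frac{1}{-1 + 13923} - 176 i \sqrt{22} = 182 \cdot 153 \cdot \frac{1}{13922} - 176 i \sqrt{22} = \frac{13923}{6961} - 176 i \sqrt{22}$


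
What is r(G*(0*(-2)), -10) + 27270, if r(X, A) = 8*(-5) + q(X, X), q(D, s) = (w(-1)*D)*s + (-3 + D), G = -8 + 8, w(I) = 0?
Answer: 27227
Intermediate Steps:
G = 0
q(D, s) = -3 + D (q(D, s) = (0*D)*s + (-3 + D) = 0*s + (-3 + D) = 0 + (-3 + D) = -3 + D)
r(X, A) = -43 + X (r(X, A) = 8*(-5) + (-3 + X) = -40 + (-3 + X) = -43 + X)
r(G*(0*(-2)), -10) + 27270 = (-43 + 0*(0*(-2))) + 27270 = (-43 + 0*0) + 27270 = (-43 + 0) + 27270 = -43 + 27270 = 27227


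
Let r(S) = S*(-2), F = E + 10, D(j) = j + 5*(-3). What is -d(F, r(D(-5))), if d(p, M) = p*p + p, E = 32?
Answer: -1806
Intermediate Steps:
D(j) = -15 + j (D(j) = j - 15 = -15 + j)
F = 42 (F = 32 + 10 = 42)
r(S) = -2*S
d(p, M) = p + p² (d(p, M) = p² + p = p + p²)
-d(F, r(D(-5))) = -42*(1 + 42) = -42*43 = -1*1806 = -1806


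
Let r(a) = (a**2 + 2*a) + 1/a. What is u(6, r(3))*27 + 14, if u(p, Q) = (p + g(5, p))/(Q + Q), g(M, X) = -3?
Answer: 1531/92 ≈ 16.641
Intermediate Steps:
r(a) = 1/a + a**2 + 2*a (r(a) = (a**2 + 2*a) + 1/a = 1/a + a**2 + 2*a)
u(p, Q) = (-3 + p)/(2*Q) (u(p, Q) = (p - 3)/(Q + Q) = (-3 + p)/((2*Q)) = (-3 + p)*(1/(2*Q)) = (-3 + p)/(2*Q))
u(6, r(3))*27 + 14 = ((-3 + 6)/(2*(((1 + 3**2*(2 + 3))/3))))*27 + 14 = ((1/2)*3/((1 + 9*5)/3))*27 + 14 = ((1/2)*3/((1 + 45)/3))*27 + 14 = ((1/2)*3/((1/3)*46))*27 + 14 = ((1/2)*3/(46/3))*27 + 14 = ((1/2)*(3/46)*3)*27 + 14 = (9/92)*27 + 14 = 243/92 + 14 = 1531/92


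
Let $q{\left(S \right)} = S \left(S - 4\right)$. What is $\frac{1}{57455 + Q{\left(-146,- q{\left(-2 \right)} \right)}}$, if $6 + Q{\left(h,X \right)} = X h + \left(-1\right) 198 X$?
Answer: $\frac{1}{61577} \approx 1.624 \cdot 10^{-5}$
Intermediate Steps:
$q{\left(S \right)} = S \left(-4 + S\right)$
$Q{\left(h,X \right)} = -6 - 198 X + X h$ ($Q{\left(h,X \right)} = -6 + \left(X h + \left(-1\right) 198 X\right) = -6 + \left(X h - 198 X\right) = -6 + \left(- 198 X + X h\right) = -6 - 198 X + X h$)
$\frac{1}{57455 + Q{\left(-146,- q{\left(-2 \right)} \right)}} = \frac{1}{57455 - \left(6 - - \left(-2\right) \left(-4 - 2\right) \left(-146\right) + 198 \left(-1\right) \left(- 2 \left(-4 - 2\right)\right)\right)} = \frac{1}{57455 - \left(6 - - \left(-2\right) \left(-6\right) \left(-146\right) + 198 \left(-1\right) \left(\left(-2\right) \left(-6\right)\right)\right)} = \frac{1}{57455 - \left(6 - \left(-1\right) 12 \left(-146\right) + 198 \left(-1\right) 12\right)} = \frac{1}{57455 - -4122} = \frac{1}{57455 + \left(-6 + 2376 + 1752\right)} = \frac{1}{57455 + 4122} = \frac{1}{61577}$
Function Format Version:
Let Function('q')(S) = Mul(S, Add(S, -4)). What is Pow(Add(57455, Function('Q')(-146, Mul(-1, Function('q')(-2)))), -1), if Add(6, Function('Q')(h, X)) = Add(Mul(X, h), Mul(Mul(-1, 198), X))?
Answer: Rational(1, 61577) ≈ 1.6240e-5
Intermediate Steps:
Function('q')(S) = Mul(S, Add(-4, S))
Function('Q')(h, X) = Add(-6, Mul(-198, X), Mul(X, h)) (Function('Q')(h, X) = Add(-6, Add(Mul(X, h), Mul(Mul(-1, 198), X))) = Add(-6, Add(Mul(X, h), Mul(-198, X))) = Add(-6, Add(Mul(-198, X), Mul(X, h))) = Add(-6, Mul(-198, X), Mul(X, h)))
Pow(Add(57455, Function('Q')(-146, Mul(-1, Function('q')(-2)))), -1) = Pow(Add(57455, Add(-6, Mul(-198, Mul(-1, Mul(-2, Add(-4, -2)))), Mul(Mul(-1, Mul(-2, Add(-4, -2))), -146))), -1) = Pow(Add(57455, Add(-6, Mul(-198, Mul(-1, Mul(-2, -6))), Mul(Mul(-1, Mul(-2, -6)), -146))), -1) = Pow(Add(57455, Add(-6, Mul(-198, Mul(-1, 12)), Mul(Mul(-1, 12), -146))), -1) = Pow(Add(57455, Add(-6, Mul(-198, -12), Mul(-12, -146))), -1) = Pow(Add(57455, Add(-6, 2376, 1752)), -1) = Pow(Add(57455, 4122), -1) = Pow(61577, -1) = Rational(1, 61577)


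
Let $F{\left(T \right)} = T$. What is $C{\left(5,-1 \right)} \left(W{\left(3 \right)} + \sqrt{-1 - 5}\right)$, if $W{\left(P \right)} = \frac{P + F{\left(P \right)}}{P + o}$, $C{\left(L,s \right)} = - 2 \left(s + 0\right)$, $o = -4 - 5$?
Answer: $-2 + 2 i \sqrt{6} \approx -2.0 + 4.899 i$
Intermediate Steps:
$o = -9$ ($o = -4 - 5 = -9$)
$C{\left(L,s \right)} = - 2 s$
$W{\left(P \right)} = \frac{2 P}{-9 + P}$ ($W{\left(P \right)} = \frac{P + P}{P - 9} = \frac{2 P}{-9 + P}$)
$C{\left(5,-1 \right)} \left(W{\left(3 \right)} + \sqrt{-1 - 5}\right) = \left(-2\right) \left(-1\right) \left(2 \cdot 3 \frac{1}{-9 + 3} + \sqrt{-1 - 5}\right) = 2 \left(2 \cdot 3 \frac{1}{-6} + \sqrt{-6}\right) = 2 \left(2 \cdot 3 \left(- \frac{1}{6}\right) + i \sqrt{6}\right) = 2 \left(-1 + i \sqrt{6}\right) = -2 + 2 i \sqrt{6}$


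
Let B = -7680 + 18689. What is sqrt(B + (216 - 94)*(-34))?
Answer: sqrt(6861) ≈ 82.831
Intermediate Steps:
B = 11009
sqrt(B + (216 - 94)*(-34)) = sqrt(11009 + (216 - 94)*(-34)) = sqrt(11009 + 122*(-34)) = sqrt(11009 - 4148) = sqrt(6861)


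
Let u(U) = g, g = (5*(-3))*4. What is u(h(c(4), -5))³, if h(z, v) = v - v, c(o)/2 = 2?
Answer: -216000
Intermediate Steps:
c(o) = 4 (c(o) = 2*2 = 4)
h(z, v) = 0
g = -60 (g = -15*4 = -60)
u(U) = -60
u(h(c(4), -5))³ = (-60)³ = -216000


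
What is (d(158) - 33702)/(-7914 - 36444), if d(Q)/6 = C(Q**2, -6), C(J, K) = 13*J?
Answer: -318915/7393 ≈ -43.137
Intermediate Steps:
d(Q) = 78*Q**2 (d(Q) = 6*(13*Q**2) = 78*Q**2)
(d(158) - 33702)/(-7914 - 36444) = (78*158**2 - 33702)/(-7914 - 36444) = (78*24964 - 33702)/(-44358) = (1947192 - 33702)*(-1/44358) = 1913490*(-1/44358) = -318915/7393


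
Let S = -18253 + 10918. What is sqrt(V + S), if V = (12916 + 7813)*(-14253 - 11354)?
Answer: I*sqrt(530814838) ≈ 23039.0*I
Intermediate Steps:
V = -530807503 (V = 20729*(-25607) = -530807503)
S = -7335
sqrt(V + S) = sqrt(-530807503 - 7335) = sqrt(-530814838) = I*sqrt(530814838)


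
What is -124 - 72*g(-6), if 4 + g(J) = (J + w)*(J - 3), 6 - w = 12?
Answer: -7612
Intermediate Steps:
w = -6 (w = 6 - 1*12 = 6 - 12 = -6)
g(J) = -4 + (-6 + J)*(-3 + J) (g(J) = -4 + (J - 6)*(J - 3) = -4 + (-6 + J)*(-3 + J))
-124 - 72*g(-6) = -124 - 72*(14 + (-6)² - 9*(-6)) = -124 - 72*(14 + 36 + 54) = -124 - 72*104 = -124 - 7488 = -7612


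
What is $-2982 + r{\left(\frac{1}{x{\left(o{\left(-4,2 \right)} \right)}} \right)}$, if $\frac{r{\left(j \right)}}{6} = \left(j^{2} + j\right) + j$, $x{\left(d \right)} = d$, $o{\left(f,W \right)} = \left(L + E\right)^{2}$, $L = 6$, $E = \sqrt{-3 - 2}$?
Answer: $\frac{12 \left(- 184872 \sqrt{5} + 59857 i\right)}{- 241 i + 744 \sqrt{5}} \approx -2981.8 - 0.19508 i$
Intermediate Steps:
$E = i \sqrt{5}$ ($E = \sqrt{-5} = i \sqrt{5} \approx 2.2361 i$)
$o{\left(f,W \right)} = \left(6 + i \sqrt{5}\right)^{2}$
$r{\left(j \right)} = 6 j^{2} + 12 j$ ($r{\left(j \right)} = 6 \left(\left(j^{2} + j\right) + j\right) = 6 \left(\left(j + j^{2}\right) + j\right) = 6 \left(j^{2} + 2 j\right) = 6 j^{2} + 12 j$)
$-2982 + r{\left(\frac{1}{x{\left(o{\left(-4,2 \right)} \right)}} \right)} = -2982 + \frac{6 \left(2 + \frac{1}{\left(6 + i \sqrt{5}\right)^{2}}\right)}{\left(6 + i \sqrt{5}\right)^{2}}$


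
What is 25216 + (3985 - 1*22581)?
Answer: 6620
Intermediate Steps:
25216 + (3985 - 1*22581) = 25216 + (3985 - 22581) = 25216 - 18596 = 6620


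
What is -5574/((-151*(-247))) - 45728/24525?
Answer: -1842219566/914708925 ≈ -2.0140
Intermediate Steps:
-5574/((-151*(-247))) - 45728/24525 = -5574/37297 - 45728*1/24525 = -5574*1/37297 - 45728/24525 = -5574/37297 - 45728/24525 = -1842219566/914708925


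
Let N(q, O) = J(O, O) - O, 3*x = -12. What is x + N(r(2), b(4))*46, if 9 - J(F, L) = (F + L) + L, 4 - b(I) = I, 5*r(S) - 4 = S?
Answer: 410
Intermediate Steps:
x = -4 (x = (1/3)*(-12) = -4)
r(S) = 4/5 + S/5
b(I) = 4 - I
J(F, L) = 9 - F - 2*L (J(F, L) = 9 - ((F + L) + L) = 9 - (F + 2*L) = 9 + (-F - 2*L) = 9 - F - 2*L)
N(q, O) = 9 - 4*O (N(q, O) = (9 - O - 2*O) - O = (9 - 3*O) - O = 9 - 4*O)
x + N(r(2), b(4))*46 = -4 + (9 - 4*(4 - 1*4))*46 = -4 + (9 - 4*(4 - 4))*46 = -4 + (9 - 4*0)*46 = -4 + (9 + 0)*46 = -4 + 9*46 = -4 + 414 = 410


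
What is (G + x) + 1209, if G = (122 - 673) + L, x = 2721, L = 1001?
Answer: 4380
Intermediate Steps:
G = 450 (G = (122 - 673) + 1001 = -551 + 1001 = 450)
(G + x) + 1209 = (450 + 2721) + 1209 = 3171 + 1209 = 4380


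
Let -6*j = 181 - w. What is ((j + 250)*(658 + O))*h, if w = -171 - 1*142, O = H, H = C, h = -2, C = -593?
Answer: -65390/3 ≈ -21797.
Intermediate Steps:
H = -593
O = -593
w = -313 (w = -171 - 142 = -313)
j = -247/3 (j = -(181 - 1*(-313))/6 = -(181 + 313)/6 = -⅙*494 = -247/3 ≈ -82.333)
((j + 250)*(658 + O))*h = ((-247/3 + 250)*(658 - 593))*(-2) = ((503/3)*65)*(-2) = (32695/3)*(-2) = -65390/3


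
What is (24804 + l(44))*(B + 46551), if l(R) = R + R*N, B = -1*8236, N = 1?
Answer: 953736980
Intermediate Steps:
B = -8236
l(R) = 2*R (l(R) = R + R*1 = R + R = 2*R)
(24804 + l(44))*(B + 46551) = (24804 + 2*44)*(-8236 + 46551) = (24804 + 88)*38315 = 24892*38315 = 953736980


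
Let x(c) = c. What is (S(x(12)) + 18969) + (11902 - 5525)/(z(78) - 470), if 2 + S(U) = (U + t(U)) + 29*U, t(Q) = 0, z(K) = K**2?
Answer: 15501165/802 ≈ 19328.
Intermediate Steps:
S(U) = -2 + 30*U (S(U) = -2 + ((U + 0) + 29*U) = -2 + (U + 29*U) = -2 + 30*U)
(S(x(12)) + 18969) + (11902 - 5525)/(z(78) - 470) = ((-2 + 30*12) + 18969) + (11902 - 5525)/(78**2 - 470) = ((-2 + 360) + 18969) + 6377/(6084 - 470) = (358 + 18969) + 6377/5614 = 19327 + 6377*(1/5614) = 19327 + 911/802 = 15501165/802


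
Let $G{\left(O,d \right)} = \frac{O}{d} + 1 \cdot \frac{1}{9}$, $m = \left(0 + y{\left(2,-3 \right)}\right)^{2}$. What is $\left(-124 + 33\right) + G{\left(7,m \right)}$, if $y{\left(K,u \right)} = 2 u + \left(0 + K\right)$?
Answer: $- \frac{13025}{144} \approx -90.451$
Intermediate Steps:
$y{\left(K,u \right)} = K + 2 u$ ($y{\left(K,u \right)} = 2 u + K = K + 2 u$)
$m = 16$ ($m = \left(0 + \left(2 + 2 \left(-3\right)\right)\right)^{2} = \left(0 + \left(2 - 6\right)\right)^{2} = \left(0 - 4\right)^{2} = \left(-4\right)^{2} = 16$)
$G{\left(O,d \right)} = \frac{1}{9} + \frac{O}{d}$ ($G{\left(O,d \right)} = \frac{O}{d} + 1 \cdot \frac{1}{9} = \frac{O}{d} + \frac{1}{9} = \frac{1}{9} + \frac{O}{d}$)
$\left(-124 + 33\right) + G{\left(7,m \right)} = \left(-124 + 33\right) + \frac{7 + \frac{1}{9} \cdot 16}{16} = -91 + \frac{7 + \frac{16}{9}}{16} = -91 + \frac{1}{16} \cdot \frac{79}{9} = -91 + \frac{79}{144} = - \frac{13025}{144}$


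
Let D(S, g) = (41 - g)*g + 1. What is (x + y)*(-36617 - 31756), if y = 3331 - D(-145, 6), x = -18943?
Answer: 1081865979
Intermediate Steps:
D(S, g) = 1 + g*(41 - g) (D(S, g) = g*(41 - g) + 1 = 1 + g*(41 - g))
y = 3120 (y = 3331 - (1 - 1*6**2 + 41*6) = 3331 - (1 - 1*36 + 246) = 3331 - (1 - 36 + 246) = 3331 - 1*211 = 3331 - 211 = 3120)
(x + y)*(-36617 - 31756) = (-18943 + 3120)*(-36617 - 31756) = -15823*(-68373) = 1081865979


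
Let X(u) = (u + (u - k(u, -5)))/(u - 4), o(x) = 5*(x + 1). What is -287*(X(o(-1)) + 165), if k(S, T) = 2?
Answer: -94997/2 ≈ -47499.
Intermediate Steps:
o(x) = 5 + 5*x (o(x) = 5*(1 + x) = 5 + 5*x)
X(u) = (-2 + 2*u)/(-4 + u) (X(u) = (u + (u - 1*2))/(u - 4) = (u + (u - 2))/(-4 + u) = (u + (-2 + u))/(-4 + u) = (-2 + 2*u)/(-4 + u))
-287*(X(o(-1)) + 165) = -287*(2*(-1 + (5 + 5*(-1)))/(-4 + (5 + 5*(-1))) + 165) = -287*(2*(-1 + (5 - 5))/(-4 + (5 - 5)) + 165) = -287*(2*(-1 + 0)/(-4 + 0) + 165) = -287*(2*(-1)/(-4) + 165) = -287*(2*(-1/4)*(-1) + 165) = -287*(1/2 + 165) = -287*331/2 = -94997/2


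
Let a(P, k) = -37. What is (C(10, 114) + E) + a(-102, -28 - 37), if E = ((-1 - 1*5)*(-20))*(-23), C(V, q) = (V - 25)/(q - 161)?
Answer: -131444/47 ≈ -2796.7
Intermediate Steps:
C(V, q) = (-25 + V)/(-161 + q)
E = -2760 (E = ((-1 - 5)*(-20))*(-23) = -6*(-20)*(-23) = 120*(-23) = -2760)
(C(10, 114) + E) + a(-102, -28 - 37) = ((-25 + 10)/(-161 + 114) - 2760) - 37 = (-15/(-47) - 2760) - 37 = (-1/47*(-15) - 2760) - 37 = (15/47 - 2760) - 37 = -129705/47 - 37 = -131444/47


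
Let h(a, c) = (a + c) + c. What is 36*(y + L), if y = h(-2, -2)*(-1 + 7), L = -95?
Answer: -4716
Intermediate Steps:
h(a, c) = a + 2*c
y = -36 (y = (-2 + 2*(-2))*(-1 + 7) = (-2 - 4)*6 = -6*6 = -36)
36*(y + L) = 36*(-36 - 95) = 36*(-131) = -4716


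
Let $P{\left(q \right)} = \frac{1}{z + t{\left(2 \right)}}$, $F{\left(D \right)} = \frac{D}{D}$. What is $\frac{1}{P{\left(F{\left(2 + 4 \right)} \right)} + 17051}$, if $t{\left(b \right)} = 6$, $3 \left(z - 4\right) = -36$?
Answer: $\frac{2}{34101} \approx 5.8649 \cdot 10^{-5}$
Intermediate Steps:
$z = -8$ ($z = 4 + \frac{1}{3} \left(-36\right) = 4 - 12 = -8$)
$F{\left(D \right)} = 1$
$P{\left(q \right)} = - \frac{1}{2}$ ($P{\left(q \right)} = \frac{1}{-8 + 6} = \frac{1}{-2} = - \frac{1}{2}$)
$\frac{1}{P{\left(F{\left(2 + 4 \right)} \right)} + 17051} = \frac{1}{- \frac{1}{2} + 17051} = \frac{1}{\frac{34101}{2}} = \frac{2}{34101}$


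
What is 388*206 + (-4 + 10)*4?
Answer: 79952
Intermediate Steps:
388*206 + (-4 + 10)*4 = 79928 + 6*4 = 79928 + 24 = 79952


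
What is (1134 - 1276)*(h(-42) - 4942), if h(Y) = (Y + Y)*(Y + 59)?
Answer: 904540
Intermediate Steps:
h(Y) = 2*Y*(59 + Y) (h(Y) = (2*Y)*(59 + Y) = 2*Y*(59 + Y))
(1134 - 1276)*(h(-42) - 4942) = (1134 - 1276)*(2*(-42)*(59 - 42) - 4942) = -142*(2*(-42)*17 - 4942) = -142*(-1428 - 4942) = -142*(-6370) = 904540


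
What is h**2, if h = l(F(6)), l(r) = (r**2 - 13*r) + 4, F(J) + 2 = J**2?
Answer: 515524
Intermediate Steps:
F(J) = -2 + J**2
l(r) = 4 + r**2 - 13*r
h = 718 (h = 4 + (-2 + 6**2)**2 - 13*(-2 + 6**2) = 4 + (-2 + 36)**2 - 13*(-2 + 36) = 4 + 34**2 - 13*34 = 4 + 1156 - 442 = 718)
h**2 = 718**2 = 515524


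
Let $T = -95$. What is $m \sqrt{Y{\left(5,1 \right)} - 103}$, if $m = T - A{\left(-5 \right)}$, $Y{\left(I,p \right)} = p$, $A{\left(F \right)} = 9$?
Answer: $- 104 i \sqrt{102} \approx - 1050.3 i$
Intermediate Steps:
$m = -104$ ($m = -95 - 9 = -104$)
$m \sqrt{Y{\left(5,1 \right)} - 103} = - 104 \sqrt{1 - 103} = - 104 \sqrt{-102} = - 104 i \sqrt{102}$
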